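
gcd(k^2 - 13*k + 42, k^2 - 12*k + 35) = k - 7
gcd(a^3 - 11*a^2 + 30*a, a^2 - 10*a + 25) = a - 5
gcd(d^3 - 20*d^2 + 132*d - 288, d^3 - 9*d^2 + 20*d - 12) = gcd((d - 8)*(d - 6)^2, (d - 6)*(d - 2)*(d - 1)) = d - 6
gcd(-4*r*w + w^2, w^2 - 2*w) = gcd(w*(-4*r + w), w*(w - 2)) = w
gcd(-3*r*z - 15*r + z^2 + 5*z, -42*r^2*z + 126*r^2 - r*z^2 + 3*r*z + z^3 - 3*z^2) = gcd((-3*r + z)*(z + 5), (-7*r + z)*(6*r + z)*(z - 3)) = 1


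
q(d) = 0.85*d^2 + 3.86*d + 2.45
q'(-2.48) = -0.36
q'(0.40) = 4.54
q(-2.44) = -1.91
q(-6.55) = 13.63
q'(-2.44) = -0.29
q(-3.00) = -1.48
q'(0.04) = 3.93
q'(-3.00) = -1.24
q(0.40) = 4.13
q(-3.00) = -1.48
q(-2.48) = -1.89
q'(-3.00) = -1.24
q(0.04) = 2.61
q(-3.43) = -0.79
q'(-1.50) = 1.31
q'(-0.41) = 3.16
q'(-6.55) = -7.28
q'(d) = 1.7*d + 3.86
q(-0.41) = 1.01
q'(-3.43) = -1.97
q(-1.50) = -1.43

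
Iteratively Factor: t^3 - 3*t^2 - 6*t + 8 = (t + 2)*(t^2 - 5*t + 4) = (t - 4)*(t + 2)*(t - 1)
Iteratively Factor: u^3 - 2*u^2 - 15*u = (u)*(u^2 - 2*u - 15) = u*(u + 3)*(u - 5)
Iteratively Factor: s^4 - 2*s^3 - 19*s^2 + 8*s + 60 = (s + 2)*(s^3 - 4*s^2 - 11*s + 30) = (s + 2)*(s + 3)*(s^2 - 7*s + 10) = (s - 2)*(s + 2)*(s + 3)*(s - 5)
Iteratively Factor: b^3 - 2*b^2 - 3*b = (b)*(b^2 - 2*b - 3) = b*(b + 1)*(b - 3)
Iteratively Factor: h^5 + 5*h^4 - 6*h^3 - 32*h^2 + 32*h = (h)*(h^4 + 5*h^3 - 6*h^2 - 32*h + 32) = h*(h - 2)*(h^3 + 7*h^2 + 8*h - 16) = h*(h - 2)*(h + 4)*(h^2 + 3*h - 4) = h*(h - 2)*(h - 1)*(h + 4)*(h + 4)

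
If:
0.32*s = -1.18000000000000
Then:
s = -3.69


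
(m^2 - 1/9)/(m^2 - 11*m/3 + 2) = (9*m^2 - 1)/(3*(3*m^2 - 11*m + 6))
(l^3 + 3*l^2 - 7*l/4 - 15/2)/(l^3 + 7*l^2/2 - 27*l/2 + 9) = (l^2 + 9*l/2 + 5)/(l^2 + 5*l - 6)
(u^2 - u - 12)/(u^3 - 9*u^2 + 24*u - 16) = (u + 3)/(u^2 - 5*u + 4)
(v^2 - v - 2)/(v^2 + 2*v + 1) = (v - 2)/(v + 1)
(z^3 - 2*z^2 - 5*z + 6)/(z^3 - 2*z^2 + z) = (z^2 - z - 6)/(z*(z - 1))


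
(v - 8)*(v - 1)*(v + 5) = v^3 - 4*v^2 - 37*v + 40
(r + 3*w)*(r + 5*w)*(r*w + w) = r^3*w + 8*r^2*w^2 + r^2*w + 15*r*w^3 + 8*r*w^2 + 15*w^3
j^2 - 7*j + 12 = (j - 4)*(j - 3)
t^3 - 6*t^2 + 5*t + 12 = (t - 4)*(t - 3)*(t + 1)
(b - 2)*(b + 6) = b^2 + 4*b - 12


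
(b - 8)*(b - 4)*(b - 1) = b^3 - 13*b^2 + 44*b - 32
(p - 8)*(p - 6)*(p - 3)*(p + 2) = p^4 - 15*p^3 + 56*p^2 + 36*p - 288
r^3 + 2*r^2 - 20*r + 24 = (r - 2)^2*(r + 6)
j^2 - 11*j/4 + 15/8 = (j - 3/2)*(j - 5/4)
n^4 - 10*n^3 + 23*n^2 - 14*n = n*(n - 7)*(n - 2)*(n - 1)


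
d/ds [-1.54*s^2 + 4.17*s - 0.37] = 4.17 - 3.08*s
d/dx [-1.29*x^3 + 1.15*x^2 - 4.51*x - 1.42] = -3.87*x^2 + 2.3*x - 4.51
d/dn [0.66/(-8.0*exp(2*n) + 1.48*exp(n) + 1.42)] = (10.56*exp(n) - 0.9768)*exp(n)/(-8.0*exp(2*n) + 1.48*exp(n) + 1.42)^2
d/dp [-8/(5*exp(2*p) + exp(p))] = 8*(10*exp(p) + 1)*exp(-p)/(5*exp(p) + 1)^2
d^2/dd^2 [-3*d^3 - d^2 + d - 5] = -18*d - 2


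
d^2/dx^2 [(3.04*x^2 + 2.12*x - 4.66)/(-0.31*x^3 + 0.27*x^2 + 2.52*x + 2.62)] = (-0.584287999999999*x^6 - 1.222392*x^5 - 7.81051200000001*x^4 - 40.292456*x^3 - 27.56346*x^2 + 50.731224*x + 38.851384)/(0.029791*x^9 - 0.077841*x^8 - 0.658719*x^7 + 0.490515*x^6 + 6.670512*x^5 + 6.563646*x^4 - 20.315004*x^3 - 55.474308*x^2 - 51.894864*x - 17.984728)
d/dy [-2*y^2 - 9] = -4*y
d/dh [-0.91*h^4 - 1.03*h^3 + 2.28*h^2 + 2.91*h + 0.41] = -3.64*h^3 - 3.09*h^2 + 4.56*h + 2.91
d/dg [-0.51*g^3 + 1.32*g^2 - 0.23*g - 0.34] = -1.53*g^2 + 2.64*g - 0.23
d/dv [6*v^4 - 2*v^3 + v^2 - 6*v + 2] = 24*v^3 - 6*v^2 + 2*v - 6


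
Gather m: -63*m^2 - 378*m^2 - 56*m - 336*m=-441*m^2 - 392*m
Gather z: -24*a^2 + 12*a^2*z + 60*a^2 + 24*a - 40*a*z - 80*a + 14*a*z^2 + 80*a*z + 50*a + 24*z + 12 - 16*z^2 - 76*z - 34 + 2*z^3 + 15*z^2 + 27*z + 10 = 36*a^2 - 6*a + 2*z^3 + z^2*(14*a - 1) + z*(12*a^2 + 40*a - 25) - 12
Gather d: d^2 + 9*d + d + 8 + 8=d^2 + 10*d + 16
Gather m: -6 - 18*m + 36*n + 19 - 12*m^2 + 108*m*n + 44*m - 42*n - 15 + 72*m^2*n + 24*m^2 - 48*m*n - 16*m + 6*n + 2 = m^2*(72*n + 12) + m*(60*n + 10)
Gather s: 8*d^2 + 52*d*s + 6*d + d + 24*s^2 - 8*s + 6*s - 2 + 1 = 8*d^2 + 7*d + 24*s^2 + s*(52*d - 2) - 1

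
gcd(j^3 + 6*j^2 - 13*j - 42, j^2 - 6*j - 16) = j + 2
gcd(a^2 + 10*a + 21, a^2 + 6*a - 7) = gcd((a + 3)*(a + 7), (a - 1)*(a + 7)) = a + 7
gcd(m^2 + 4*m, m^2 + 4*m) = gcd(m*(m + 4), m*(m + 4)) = m^2 + 4*m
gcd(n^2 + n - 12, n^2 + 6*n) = 1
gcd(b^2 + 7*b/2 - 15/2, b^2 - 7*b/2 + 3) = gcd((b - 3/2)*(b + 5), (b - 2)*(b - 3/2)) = b - 3/2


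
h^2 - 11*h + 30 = (h - 6)*(h - 5)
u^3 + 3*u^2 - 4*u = u*(u - 1)*(u + 4)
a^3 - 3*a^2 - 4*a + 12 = (a - 3)*(a - 2)*(a + 2)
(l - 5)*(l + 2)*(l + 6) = l^3 + 3*l^2 - 28*l - 60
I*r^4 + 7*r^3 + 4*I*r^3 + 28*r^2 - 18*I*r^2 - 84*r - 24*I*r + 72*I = (r - 2)*(r + 6)*(r - 6*I)*(I*r + 1)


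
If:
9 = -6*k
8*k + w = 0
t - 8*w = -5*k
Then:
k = -3/2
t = 207/2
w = 12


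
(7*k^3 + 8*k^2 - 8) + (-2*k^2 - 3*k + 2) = 7*k^3 + 6*k^2 - 3*k - 6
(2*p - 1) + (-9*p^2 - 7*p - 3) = -9*p^2 - 5*p - 4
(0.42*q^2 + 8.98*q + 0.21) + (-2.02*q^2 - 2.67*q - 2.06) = -1.6*q^2 + 6.31*q - 1.85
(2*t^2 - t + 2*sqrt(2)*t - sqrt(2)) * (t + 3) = 2*t^3 + 2*sqrt(2)*t^2 + 5*t^2 - 3*t + 5*sqrt(2)*t - 3*sqrt(2)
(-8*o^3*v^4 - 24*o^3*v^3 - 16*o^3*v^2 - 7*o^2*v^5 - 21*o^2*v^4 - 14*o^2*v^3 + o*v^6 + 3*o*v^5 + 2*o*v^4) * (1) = -8*o^3*v^4 - 24*o^3*v^3 - 16*o^3*v^2 - 7*o^2*v^5 - 21*o^2*v^4 - 14*o^2*v^3 + o*v^6 + 3*o*v^5 + 2*o*v^4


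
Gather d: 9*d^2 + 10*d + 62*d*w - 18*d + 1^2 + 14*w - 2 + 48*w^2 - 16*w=9*d^2 + d*(62*w - 8) + 48*w^2 - 2*w - 1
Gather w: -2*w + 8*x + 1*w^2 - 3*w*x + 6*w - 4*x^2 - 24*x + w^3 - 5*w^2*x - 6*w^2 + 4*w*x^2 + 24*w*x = w^3 + w^2*(-5*x - 5) + w*(4*x^2 + 21*x + 4) - 4*x^2 - 16*x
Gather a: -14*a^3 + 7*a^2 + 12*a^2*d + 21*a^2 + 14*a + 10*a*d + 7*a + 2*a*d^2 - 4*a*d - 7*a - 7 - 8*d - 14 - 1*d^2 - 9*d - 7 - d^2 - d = -14*a^3 + a^2*(12*d + 28) + a*(2*d^2 + 6*d + 14) - 2*d^2 - 18*d - 28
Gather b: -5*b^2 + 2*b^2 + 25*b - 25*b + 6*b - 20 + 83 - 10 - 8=-3*b^2 + 6*b + 45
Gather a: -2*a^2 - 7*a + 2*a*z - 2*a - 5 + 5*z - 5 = -2*a^2 + a*(2*z - 9) + 5*z - 10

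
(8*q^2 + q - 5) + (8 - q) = 8*q^2 + 3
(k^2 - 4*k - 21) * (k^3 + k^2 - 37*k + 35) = k^5 - 3*k^4 - 62*k^3 + 162*k^2 + 637*k - 735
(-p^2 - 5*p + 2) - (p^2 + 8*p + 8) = -2*p^2 - 13*p - 6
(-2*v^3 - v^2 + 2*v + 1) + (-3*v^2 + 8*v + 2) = -2*v^3 - 4*v^2 + 10*v + 3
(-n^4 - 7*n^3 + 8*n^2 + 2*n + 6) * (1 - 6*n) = 6*n^5 + 41*n^4 - 55*n^3 - 4*n^2 - 34*n + 6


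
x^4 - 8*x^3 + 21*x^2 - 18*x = x*(x - 3)^2*(x - 2)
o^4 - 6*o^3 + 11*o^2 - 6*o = o*(o - 3)*(o - 2)*(o - 1)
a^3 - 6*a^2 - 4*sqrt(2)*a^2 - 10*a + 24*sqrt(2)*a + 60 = (a - 6)*(a - 5*sqrt(2))*(a + sqrt(2))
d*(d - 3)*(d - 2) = d^3 - 5*d^2 + 6*d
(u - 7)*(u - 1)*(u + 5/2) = u^3 - 11*u^2/2 - 13*u + 35/2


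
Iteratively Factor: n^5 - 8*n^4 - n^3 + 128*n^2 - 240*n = (n - 3)*(n^4 - 5*n^3 - 16*n^2 + 80*n) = n*(n - 3)*(n^3 - 5*n^2 - 16*n + 80) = n*(n - 3)*(n + 4)*(n^2 - 9*n + 20) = n*(n - 5)*(n - 3)*(n + 4)*(n - 4)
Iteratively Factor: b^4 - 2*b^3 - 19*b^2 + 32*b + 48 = (b + 1)*(b^3 - 3*b^2 - 16*b + 48) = (b + 1)*(b + 4)*(b^2 - 7*b + 12) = (b - 3)*(b + 1)*(b + 4)*(b - 4)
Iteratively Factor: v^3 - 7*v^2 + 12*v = (v - 4)*(v^2 - 3*v) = v*(v - 4)*(v - 3)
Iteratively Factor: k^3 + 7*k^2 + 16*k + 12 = (k + 3)*(k^2 + 4*k + 4) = (k + 2)*(k + 3)*(k + 2)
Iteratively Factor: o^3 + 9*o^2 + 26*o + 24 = (o + 4)*(o^2 + 5*o + 6) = (o + 3)*(o + 4)*(o + 2)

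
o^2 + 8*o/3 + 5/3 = (o + 1)*(o + 5/3)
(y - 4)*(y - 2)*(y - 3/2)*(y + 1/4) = y^4 - 29*y^3/4 + 121*y^2/8 - 31*y/4 - 3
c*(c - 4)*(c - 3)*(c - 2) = c^4 - 9*c^3 + 26*c^2 - 24*c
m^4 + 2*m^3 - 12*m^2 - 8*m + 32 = (m - 2)^2*(m + 2)*(m + 4)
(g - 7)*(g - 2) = g^2 - 9*g + 14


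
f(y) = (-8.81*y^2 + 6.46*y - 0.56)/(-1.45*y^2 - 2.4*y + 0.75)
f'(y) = (6.46 - 17.62*y)/(-1.45*y^2 - 2.4*y + 0.75) + (2.9*y + 2.4)*(-8.81*y^2 + 6.46*y - 0.56)/(-1.45*y^2 - 2.4*y + 0.75)^2 = (30.511*y^2 - 14.839*y + 3.501)/(2.1025*y^4 + 6.96*y^3 + 3.585*y^2 - 3.6*y + 0.5625)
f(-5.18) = 10.51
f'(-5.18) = 1.36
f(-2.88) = 21.13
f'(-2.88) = 15.71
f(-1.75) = -76.26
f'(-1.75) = 473.71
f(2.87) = 3.02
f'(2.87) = 0.65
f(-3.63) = 14.53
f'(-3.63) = 4.94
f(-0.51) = -3.85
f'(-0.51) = 7.45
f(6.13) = 4.27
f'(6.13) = 0.23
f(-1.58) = -35.52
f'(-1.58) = 121.24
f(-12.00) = 7.51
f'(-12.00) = 0.14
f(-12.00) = 7.51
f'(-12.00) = 0.14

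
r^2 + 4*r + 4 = (r + 2)^2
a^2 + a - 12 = (a - 3)*(a + 4)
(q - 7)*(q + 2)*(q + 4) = q^3 - q^2 - 34*q - 56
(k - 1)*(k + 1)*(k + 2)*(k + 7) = k^4 + 9*k^3 + 13*k^2 - 9*k - 14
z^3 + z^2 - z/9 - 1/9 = (z - 1/3)*(z + 1/3)*(z + 1)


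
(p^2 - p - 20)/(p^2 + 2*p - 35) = (p + 4)/(p + 7)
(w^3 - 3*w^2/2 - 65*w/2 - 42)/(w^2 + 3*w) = (2*w^3 - 3*w^2 - 65*w - 84)/(2*w*(w + 3))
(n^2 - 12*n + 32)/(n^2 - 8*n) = (n - 4)/n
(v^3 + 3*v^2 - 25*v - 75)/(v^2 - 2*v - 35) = (v^2 - 2*v - 15)/(v - 7)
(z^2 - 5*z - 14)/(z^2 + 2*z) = (z - 7)/z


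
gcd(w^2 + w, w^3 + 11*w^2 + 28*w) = w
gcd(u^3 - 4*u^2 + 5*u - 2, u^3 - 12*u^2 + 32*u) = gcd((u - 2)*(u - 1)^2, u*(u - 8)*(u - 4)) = 1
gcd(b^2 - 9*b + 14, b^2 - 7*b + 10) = b - 2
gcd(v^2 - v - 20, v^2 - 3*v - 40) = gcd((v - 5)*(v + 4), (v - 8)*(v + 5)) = 1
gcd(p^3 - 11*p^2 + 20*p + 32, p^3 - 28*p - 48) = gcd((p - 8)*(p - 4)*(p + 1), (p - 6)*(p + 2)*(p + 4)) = 1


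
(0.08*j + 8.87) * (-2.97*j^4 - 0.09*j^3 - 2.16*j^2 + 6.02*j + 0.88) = -0.2376*j^5 - 26.3511*j^4 - 0.9711*j^3 - 18.6776*j^2 + 53.4678*j + 7.8056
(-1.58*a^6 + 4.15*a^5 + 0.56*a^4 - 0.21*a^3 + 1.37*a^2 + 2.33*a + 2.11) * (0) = 0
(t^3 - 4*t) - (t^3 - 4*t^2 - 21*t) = 4*t^2 + 17*t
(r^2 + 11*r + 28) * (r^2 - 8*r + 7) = r^4 + 3*r^3 - 53*r^2 - 147*r + 196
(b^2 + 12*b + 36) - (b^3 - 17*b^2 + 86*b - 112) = -b^3 + 18*b^2 - 74*b + 148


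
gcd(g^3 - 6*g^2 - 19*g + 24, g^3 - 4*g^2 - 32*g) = g - 8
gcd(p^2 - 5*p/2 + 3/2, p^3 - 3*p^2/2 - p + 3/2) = p^2 - 5*p/2 + 3/2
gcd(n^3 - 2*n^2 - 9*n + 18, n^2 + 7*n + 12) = n + 3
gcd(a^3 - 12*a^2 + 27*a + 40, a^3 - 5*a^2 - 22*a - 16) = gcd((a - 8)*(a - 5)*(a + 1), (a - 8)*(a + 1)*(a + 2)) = a^2 - 7*a - 8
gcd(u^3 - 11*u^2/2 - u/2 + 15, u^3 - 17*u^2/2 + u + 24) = u^2 - u/2 - 3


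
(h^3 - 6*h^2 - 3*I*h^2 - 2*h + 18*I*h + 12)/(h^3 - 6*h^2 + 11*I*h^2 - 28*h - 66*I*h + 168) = (h^2 - 3*I*h - 2)/(h^2 + 11*I*h - 28)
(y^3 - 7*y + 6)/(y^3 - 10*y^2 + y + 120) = (y^2 - 3*y + 2)/(y^2 - 13*y + 40)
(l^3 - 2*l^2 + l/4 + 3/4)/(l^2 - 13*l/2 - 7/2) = (2*l^2 - 5*l + 3)/(2*(l - 7))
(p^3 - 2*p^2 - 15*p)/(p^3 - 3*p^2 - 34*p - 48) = p*(p - 5)/(p^2 - 6*p - 16)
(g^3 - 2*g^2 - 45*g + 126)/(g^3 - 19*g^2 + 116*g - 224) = (g^3 - 2*g^2 - 45*g + 126)/(g^3 - 19*g^2 + 116*g - 224)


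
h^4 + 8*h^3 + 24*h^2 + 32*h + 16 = (h + 2)^4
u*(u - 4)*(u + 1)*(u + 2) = u^4 - u^3 - 10*u^2 - 8*u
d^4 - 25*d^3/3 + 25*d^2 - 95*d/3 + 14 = (d - 3)*(d - 7/3)*(d - 2)*(d - 1)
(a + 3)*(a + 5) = a^2 + 8*a + 15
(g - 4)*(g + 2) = g^2 - 2*g - 8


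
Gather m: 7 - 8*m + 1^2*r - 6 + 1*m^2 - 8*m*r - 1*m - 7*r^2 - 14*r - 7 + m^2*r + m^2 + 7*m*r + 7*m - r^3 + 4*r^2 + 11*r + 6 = m^2*(r + 2) + m*(-r - 2) - r^3 - 3*r^2 - 2*r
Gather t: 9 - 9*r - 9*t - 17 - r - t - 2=-10*r - 10*t - 10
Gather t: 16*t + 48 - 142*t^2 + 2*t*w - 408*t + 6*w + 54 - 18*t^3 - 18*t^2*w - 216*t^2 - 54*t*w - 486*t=-18*t^3 + t^2*(-18*w - 358) + t*(-52*w - 878) + 6*w + 102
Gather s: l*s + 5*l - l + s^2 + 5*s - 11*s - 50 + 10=4*l + s^2 + s*(l - 6) - 40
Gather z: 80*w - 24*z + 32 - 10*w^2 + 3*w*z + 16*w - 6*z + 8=-10*w^2 + 96*w + z*(3*w - 30) + 40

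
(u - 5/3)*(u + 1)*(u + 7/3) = u^3 + 5*u^2/3 - 29*u/9 - 35/9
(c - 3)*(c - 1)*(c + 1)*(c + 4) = c^4 + c^3 - 13*c^2 - c + 12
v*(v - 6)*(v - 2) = v^3 - 8*v^2 + 12*v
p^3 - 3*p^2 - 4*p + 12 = (p - 3)*(p - 2)*(p + 2)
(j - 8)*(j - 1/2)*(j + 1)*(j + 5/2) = j^4 - 5*j^3 - 93*j^2/4 - 29*j/4 + 10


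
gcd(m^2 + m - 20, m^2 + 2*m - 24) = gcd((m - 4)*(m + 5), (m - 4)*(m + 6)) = m - 4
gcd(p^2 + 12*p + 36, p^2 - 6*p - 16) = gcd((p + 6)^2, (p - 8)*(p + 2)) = 1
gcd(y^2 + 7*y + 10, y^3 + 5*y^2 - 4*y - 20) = y^2 + 7*y + 10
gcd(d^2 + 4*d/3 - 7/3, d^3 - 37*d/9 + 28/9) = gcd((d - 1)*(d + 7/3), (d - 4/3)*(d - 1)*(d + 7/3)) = d^2 + 4*d/3 - 7/3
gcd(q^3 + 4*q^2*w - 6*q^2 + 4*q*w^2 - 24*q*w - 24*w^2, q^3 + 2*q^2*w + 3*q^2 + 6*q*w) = q + 2*w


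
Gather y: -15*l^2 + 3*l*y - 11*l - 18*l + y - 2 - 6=-15*l^2 - 29*l + y*(3*l + 1) - 8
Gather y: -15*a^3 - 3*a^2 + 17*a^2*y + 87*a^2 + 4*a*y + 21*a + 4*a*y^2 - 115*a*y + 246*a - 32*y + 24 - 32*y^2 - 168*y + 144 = -15*a^3 + 84*a^2 + 267*a + y^2*(4*a - 32) + y*(17*a^2 - 111*a - 200) + 168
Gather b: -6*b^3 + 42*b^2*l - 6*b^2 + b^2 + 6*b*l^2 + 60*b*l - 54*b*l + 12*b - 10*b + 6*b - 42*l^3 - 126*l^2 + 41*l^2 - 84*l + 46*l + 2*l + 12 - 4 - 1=-6*b^3 + b^2*(42*l - 5) + b*(6*l^2 + 6*l + 8) - 42*l^3 - 85*l^2 - 36*l + 7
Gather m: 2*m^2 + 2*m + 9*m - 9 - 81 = 2*m^2 + 11*m - 90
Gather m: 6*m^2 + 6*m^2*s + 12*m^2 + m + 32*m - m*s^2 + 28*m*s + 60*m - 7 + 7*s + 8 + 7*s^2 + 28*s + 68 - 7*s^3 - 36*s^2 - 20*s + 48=m^2*(6*s + 18) + m*(-s^2 + 28*s + 93) - 7*s^3 - 29*s^2 + 15*s + 117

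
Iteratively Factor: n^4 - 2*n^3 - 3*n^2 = (n - 3)*(n^3 + n^2) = n*(n - 3)*(n^2 + n) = n^2*(n - 3)*(n + 1)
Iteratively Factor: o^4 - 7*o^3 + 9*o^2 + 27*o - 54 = (o - 3)*(o^3 - 4*o^2 - 3*o + 18) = (o - 3)*(o + 2)*(o^2 - 6*o + 9) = (o - 3)^2*(o + 2)*(o - 3)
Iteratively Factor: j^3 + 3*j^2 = (j + 3)*(j^2) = j*(j + 3)*(j)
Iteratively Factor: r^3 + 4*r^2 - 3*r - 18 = (r + 3)*(r^2 + r - 6) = (r + 3)^2*(r - 2)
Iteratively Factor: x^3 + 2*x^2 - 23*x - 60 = (x + 4)*(x^2 - 2*x - 15) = (x + 3)*(x + 4)*(x - 5)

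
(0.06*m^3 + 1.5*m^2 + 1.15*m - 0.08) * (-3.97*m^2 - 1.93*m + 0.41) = -0.2382*m^5 - 6.0708*m^4 - 7.4359*m^3 - 1.2869*m^2 + 0.6259*m - 0.0328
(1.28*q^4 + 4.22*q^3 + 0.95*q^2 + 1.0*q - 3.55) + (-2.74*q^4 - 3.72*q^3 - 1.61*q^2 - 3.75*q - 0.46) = -1.46*q^4 + 0.5*q^3 - 0.66*q^2 - 2.75*q - 4.01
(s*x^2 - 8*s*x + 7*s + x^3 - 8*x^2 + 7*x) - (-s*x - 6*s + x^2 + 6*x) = s*x^2 - 7*s*x + 13*s + x^3 - 9*x^2 + x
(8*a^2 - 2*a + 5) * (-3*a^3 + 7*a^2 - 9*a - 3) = -24*a^5 + 62*a^4 - 101*a^3 + 29*a^2 - 39*a - 15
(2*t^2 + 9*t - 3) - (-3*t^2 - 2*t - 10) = 5*t^2 + 11*t + 7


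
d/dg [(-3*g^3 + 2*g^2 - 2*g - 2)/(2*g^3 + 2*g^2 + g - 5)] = (-10*g^4 + 2*g^3 + 63*g^2 - 12*g + 12)/(4*g^6 + 8*g^5 + 8*g^4 - 16*g^3 - 19*g^2 - 10*g + 25)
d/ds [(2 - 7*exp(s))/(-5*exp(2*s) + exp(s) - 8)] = (-(7*exp(s) - 2)*(10*exp(s) - 1) + 35*exp(2*s) - 7*exp(s) + 56)*exp(s)/(5*exp(2*s) - exp(s) + 8)^2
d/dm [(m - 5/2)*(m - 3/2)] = 2*m - 4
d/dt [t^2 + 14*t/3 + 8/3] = 2*t + 14/3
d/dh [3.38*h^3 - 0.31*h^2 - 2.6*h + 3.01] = 10.14*h^2 - 0.62*h - 2.6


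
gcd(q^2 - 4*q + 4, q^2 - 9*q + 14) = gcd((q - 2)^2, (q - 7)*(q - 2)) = q - 2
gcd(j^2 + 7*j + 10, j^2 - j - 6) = j + 2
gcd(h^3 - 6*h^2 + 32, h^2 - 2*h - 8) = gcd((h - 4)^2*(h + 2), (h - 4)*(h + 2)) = h^2 - 2*h - 8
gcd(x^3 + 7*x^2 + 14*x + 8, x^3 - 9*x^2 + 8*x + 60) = x + 2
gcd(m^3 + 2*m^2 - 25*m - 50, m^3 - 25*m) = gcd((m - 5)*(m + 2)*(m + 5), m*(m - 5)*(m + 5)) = m^2 - 25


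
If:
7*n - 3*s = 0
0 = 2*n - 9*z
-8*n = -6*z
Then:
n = 0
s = 0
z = 0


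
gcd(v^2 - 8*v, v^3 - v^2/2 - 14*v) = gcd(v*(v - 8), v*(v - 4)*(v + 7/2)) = v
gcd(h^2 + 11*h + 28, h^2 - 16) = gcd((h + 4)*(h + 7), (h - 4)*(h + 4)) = h + 4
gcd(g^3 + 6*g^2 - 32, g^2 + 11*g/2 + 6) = g + 4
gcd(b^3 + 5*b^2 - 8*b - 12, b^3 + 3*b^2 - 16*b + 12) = b^2 + 4*b - 12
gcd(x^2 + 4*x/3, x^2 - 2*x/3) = x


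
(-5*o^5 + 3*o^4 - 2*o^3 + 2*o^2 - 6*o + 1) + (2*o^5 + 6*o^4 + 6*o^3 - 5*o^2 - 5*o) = -3*o^5 + 9*o^4 + 4*o^3 - 3*o^2 - 11*o + 1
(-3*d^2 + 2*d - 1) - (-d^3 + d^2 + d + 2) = d^3 - 4*d^2 + d - 3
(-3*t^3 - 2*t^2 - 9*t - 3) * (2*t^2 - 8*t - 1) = -6*t^5 + 20*t^4 + t^3 + 68*t^2 + 33*t + 3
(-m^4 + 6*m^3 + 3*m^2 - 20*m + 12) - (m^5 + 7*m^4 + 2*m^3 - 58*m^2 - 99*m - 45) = -m^5 - 8*m^4 + 4*m^3 + 61*m^2 + 79*m + 57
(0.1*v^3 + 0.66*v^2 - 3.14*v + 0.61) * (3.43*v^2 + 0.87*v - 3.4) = 0.343*v^5 + 2.3508*v^4 - 10.536*v^3 - 2.8835*v^2 + 11.2067*v - 2.074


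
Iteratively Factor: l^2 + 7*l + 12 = (l + 4)*(l + 3)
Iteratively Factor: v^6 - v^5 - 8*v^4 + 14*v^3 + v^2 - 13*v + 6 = (v + 3)*(v^5 - 4*v^4 + 4*v^3 + 2*v^2 - 5*v + 2) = (v - 1)*(v + 3)*(v^4 - 3*v^3 + v^2 + 3*v - 2) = (v - 1)^2*(v + 3)*(v^3 - 2*v^2 - v + 2) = (v - 2)*(v - 1)^2*(v + 3)*(v^2 - 1) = (v - 2)*(v - 1)^2*(v + 1)*(v + 3)*(v - 1)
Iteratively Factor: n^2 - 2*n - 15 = (n - 5)*(n + 3)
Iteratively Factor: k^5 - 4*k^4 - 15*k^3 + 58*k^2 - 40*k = (k - 5)*(k^4 + k^3 - 10*k^2 + 8*k) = (k - 5)*(k + 4)*(k^3 - 3*k^2 + 2*k) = (k - 5)*(k - 1)*(k + 4)*(k^2 - 2*k) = (k - 5)*(k - 2)*(k - 1)*(k + 4)*(k)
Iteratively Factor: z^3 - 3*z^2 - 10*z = (z + 2)*(z^2 - 5*z) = (z - 5)*(z + 2)*(z)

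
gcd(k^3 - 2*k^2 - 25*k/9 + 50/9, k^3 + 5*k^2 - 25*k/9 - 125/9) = k^2 - 25/9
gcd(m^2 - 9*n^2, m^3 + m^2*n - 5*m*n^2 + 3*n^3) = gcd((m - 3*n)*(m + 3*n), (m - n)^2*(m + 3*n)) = m + 3*n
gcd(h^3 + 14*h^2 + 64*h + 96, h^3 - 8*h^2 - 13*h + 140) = h + 4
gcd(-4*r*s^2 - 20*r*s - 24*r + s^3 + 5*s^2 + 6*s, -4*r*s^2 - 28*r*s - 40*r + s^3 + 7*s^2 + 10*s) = 4*r*s + 8*r - s^2 - 2*s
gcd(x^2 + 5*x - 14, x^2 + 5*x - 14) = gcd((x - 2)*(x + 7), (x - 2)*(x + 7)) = x^2 + 5*x - 14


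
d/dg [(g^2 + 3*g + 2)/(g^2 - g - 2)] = -4/(g^2 - 4*g + 4)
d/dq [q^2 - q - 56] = 2*q - 1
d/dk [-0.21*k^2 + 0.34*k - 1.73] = 0.34 - 0.42*k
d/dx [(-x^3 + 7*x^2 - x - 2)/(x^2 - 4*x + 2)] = (-x^4 + 8*x^3 - 33*x^2 + 32*x - 10)/(x^4 - 8*x^3 + 20*x^2 - 16*x + 4)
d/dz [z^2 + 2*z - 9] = 2*z + 2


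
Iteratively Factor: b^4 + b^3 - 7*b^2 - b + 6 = (b - 2)*(b^3 + 3*b^2 - b - 3) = (b - 2)*(b + 1)*(b^2 + 2*b - 3) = (b - 2)*(b + 1)*(b + 3)*(b - 1)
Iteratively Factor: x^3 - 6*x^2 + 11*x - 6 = (x - 3)*(x^2 - 3*x + 2) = (x - 3)*(x - 2)*(x - 1)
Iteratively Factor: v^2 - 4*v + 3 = (v - 1)*(v - 3)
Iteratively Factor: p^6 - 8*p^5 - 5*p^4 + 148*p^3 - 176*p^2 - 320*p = (p + 4)*(p^5 - 12*p^4 + 43*p^3 - 24*p^2 - 80*p) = (p - 4)*(p + 4)*(p^4 - 8*p^3 + 11*p^2 + 20*p) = p*(p - 4)*(p + 4)*(p^3 - 8*p^2 + 11*p + 20) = p*(p - 4)^2*(p + 4)*(p^2 - 4*p - 5) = p*(p - 5)*(p - 4)^2*(p + 4)*(p + 1)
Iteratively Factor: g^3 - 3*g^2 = (g)*(g^2 - 3*g) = g^2*(g - 3)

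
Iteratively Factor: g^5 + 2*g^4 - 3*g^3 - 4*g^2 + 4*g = (g + 2)*(g^4 - 3*g^2 + 2*g) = (g + 2)^2*(g^3 - 2*g^2 + g) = g*(g + 2)^2*(g^2 - 2*g + 1) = g*(g - 1)*(g + 2)^2*(g - 1)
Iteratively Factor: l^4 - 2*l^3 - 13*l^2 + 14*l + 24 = (l + 3)*(l^3 - 5*l^2 + 2*l + 8) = (l - 2)*(l + 3)*(l^2 - 3*l - 4) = (l - 2)*(l + 1)*(l + 3)*(l - 4)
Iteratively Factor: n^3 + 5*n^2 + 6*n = (n + 2)*(n^2 + 3*n) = (n + 2)*(n + 3)*(n)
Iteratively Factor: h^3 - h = (h + 1)*(h^2 - h) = h*(h + 1)*(h - 1)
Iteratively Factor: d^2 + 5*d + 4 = (d + 4)*(d + 1)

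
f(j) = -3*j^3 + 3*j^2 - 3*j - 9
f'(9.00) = -678.00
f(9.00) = -1980.00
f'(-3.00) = -102.00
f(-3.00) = 108.00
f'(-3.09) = -107.47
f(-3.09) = 117.43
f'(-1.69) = -38.84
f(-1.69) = 19.12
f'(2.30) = -36.81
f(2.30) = -36.53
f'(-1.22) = -23.72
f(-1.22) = 4.57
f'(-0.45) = -7.52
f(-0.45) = -6.77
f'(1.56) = -15.54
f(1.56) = -17.77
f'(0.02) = -2.88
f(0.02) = -9.06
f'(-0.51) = -8.40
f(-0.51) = -6.29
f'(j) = -9*j^2 + 6*j - 3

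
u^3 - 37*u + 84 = (u - 4)*(u - 3)*(u + 7)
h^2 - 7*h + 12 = (h - 4)*(h - 3)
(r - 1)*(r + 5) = r^2 + 4*r - 5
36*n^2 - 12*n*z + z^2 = (-6*n + z)^2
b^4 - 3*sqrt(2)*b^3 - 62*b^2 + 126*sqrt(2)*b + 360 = (b - 6*sqrt(2))*(b - 3*sqrt(2))*(b + sqrt(2))*(b + 5*sqrt(2))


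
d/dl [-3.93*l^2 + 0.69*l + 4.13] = 0.69 - 7.86*l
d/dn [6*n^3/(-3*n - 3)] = n^2*(-4*n - 6)/(n + 1)^2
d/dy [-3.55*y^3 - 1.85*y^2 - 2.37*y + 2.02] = -10.65*y^2 - 3.7*y - 2.37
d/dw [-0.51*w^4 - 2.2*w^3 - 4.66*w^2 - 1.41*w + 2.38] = -2.04*w^3 - 6.6*w^2 - 9.32*w - 1.41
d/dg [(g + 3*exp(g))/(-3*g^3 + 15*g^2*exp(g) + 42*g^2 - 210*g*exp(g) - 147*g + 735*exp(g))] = (-(g + 3*exp(g))*(5*g^2*exp(g) - 3*g^2 - 60*g*exp(g) + 28*g + 175*exp(g) - 49) + (-3*exp(g) - 1)*(g^3 - 5*g^2*exp(g) - 14*g^2 + 70*g*exp(g) + 49*g - 245*exp(g)))/(3*(g^3 - 5*g^2*exp(g) - 14*g^2 + 70*g*exp(g) + 49*g - 245*exp(g))^2)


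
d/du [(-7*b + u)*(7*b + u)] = 2*u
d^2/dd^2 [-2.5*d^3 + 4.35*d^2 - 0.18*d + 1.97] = 8.7 - 15.0*d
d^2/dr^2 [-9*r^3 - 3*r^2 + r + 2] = -54*r - 6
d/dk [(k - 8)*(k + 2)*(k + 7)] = 3*k^2 + 2*k - 58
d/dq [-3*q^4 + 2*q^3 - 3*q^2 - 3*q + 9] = -12*q^3 + 6*q^2 - 6*q - 3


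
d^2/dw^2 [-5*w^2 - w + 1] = -10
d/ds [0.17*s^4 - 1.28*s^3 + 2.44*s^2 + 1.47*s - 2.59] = 0.68*s^3 - 3.84*s^2 + 4.88*s + 1.47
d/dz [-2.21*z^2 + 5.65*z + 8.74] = 5.65 - 4.42*z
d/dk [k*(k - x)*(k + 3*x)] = 3*k^2 + 4*k*x - 3*x^2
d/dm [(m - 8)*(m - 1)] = 2*m - 9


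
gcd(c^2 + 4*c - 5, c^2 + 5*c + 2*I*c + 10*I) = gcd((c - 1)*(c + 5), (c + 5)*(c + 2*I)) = c + 5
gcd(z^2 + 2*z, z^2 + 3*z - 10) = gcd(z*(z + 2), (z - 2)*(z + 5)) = 1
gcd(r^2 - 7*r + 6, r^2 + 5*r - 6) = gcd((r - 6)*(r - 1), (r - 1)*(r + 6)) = r - 1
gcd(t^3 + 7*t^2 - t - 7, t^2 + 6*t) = 1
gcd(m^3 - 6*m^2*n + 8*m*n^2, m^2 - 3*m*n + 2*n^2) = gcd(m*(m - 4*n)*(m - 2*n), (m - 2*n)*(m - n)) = m - 2*n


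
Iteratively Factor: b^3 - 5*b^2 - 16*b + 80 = (b - 4)*(b^2 - b - 20) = (b - 5)*(b - 4)*(b + 4)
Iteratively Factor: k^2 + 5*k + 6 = (k + 2)*(k + 3)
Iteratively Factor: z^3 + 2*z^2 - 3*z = (z - 1)*(z^2 + 3*z) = (z - 1)*(z + 3)*(z)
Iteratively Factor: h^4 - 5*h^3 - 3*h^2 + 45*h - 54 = (h - 3)*(h^3 - 2*h^2 - 9*h + 18) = (h - 3)*(h - 2)*(h^2 - 9) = (h - 3)^2*(h - 2)*(h + 3)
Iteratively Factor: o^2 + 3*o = (o)*(o + 3)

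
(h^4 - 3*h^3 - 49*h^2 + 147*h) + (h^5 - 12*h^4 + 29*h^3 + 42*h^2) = h^5 - 11*h^4 + 26*h^3 - 7*h^2 + 147*h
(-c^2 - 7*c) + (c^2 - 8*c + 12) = 12 - 15*c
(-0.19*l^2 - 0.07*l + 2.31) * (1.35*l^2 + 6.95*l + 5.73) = -0.2565*l^4 - 1.415*l^3 + 1.5433*l^2 + 15.6534*l + 13.2363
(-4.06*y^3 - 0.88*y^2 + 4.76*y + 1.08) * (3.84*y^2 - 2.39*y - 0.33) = -15.5904*y^5 + 6.3242*y^4 + 21.7214*y^3 - 6.9388*y^2 - 4.152*y - 0.3564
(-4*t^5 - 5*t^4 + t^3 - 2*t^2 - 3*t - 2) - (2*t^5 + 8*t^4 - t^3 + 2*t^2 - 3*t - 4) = -6*t^5 - 13*t^4 + 2*t^3 - 4*t^2 + 2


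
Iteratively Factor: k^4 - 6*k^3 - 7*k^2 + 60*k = (k + 3)*(k^3 - 9*k^2 + 20*k) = k*(k + 3)*(k^2 - 9*k + 20) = k*(k - 4)*(k + 3)*(k - 5)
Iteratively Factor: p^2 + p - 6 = (p + 3)*(p - 2)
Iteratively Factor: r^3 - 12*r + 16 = (r - 2)*(r^2 + 2*r - 8) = (r - 2)*(r + 4)*(r - 2)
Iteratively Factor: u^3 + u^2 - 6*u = (u - 2)*(u^2 + 3*u) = (u - 2)*(u + 3)*(u)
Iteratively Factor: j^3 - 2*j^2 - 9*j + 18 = (j - 2)*(j^2 - 9) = (j - 3)*(j - 2)*(j + 3)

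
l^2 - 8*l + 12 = (l - 6)*(l - 2)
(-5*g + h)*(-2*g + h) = 10*g^2 - 7*g*h + h^2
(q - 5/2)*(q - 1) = q^2 - 7*q/2 + 5/2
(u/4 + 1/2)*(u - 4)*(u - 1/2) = u^3/4 - 5*u^2/8 - 7*u/4 + 1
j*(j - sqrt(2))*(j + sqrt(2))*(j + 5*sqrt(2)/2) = j^4 + 5*sqrt(2)*j^3/2 - 2*j^2 - 5*sqrt(2)*j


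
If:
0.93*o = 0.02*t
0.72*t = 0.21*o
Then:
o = 0.00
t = 0.00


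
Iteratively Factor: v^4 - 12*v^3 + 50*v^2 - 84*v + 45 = (v - 1)*(v^3 - 11*v^2 + 39*v - 45) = (v - 3)*(v - 1)*(v^2 - 8*v + 15) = (v - 5)*(v - 3)*(v - 1)*(v - 3)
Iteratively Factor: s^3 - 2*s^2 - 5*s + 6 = (s - 1)*(s^2 - s - 6) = (s - 3)*(s - 1)*(s + 2)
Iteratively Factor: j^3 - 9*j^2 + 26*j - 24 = (j - 3)*(j^2 - 6*j + 8) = (j - 3)*(j - 2)*(j - 4)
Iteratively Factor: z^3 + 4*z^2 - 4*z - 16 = (z + 4)*(z^2 - 4) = (z + 2)*(z + 4)*(z - 2)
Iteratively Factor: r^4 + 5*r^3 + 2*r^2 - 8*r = (r - 1)*(r^3 + 6*r^2 + 8*r) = (r - 1)*(r + 4)*(r^2 + 2*r) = r*(r - 1)*(r + 4)*(r + 2)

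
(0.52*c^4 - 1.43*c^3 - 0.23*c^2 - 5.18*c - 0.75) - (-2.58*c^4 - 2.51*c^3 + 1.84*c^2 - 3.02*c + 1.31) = 3.1*c^4 + 1.08*c^3 - 2.07*c^2 - 2.16*c - 2.06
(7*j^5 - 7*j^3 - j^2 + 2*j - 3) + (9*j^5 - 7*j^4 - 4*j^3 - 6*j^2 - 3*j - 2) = 16*j^5 - 7*j^4 - 11*j^3 - 7*j^2 - j - 5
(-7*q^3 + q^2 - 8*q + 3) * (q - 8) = -7*q^4 + 57*q^3 - 16*q^2 + 67*q - 24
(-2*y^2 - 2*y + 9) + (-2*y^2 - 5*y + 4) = -4*y^2 - 7*y + 13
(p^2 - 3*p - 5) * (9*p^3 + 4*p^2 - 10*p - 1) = 9*p^5 - 23*p^4 - 67*p^3 + 9*p^2 + 53*p + 5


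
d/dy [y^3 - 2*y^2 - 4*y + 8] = 3*y^2 - 4*y - 4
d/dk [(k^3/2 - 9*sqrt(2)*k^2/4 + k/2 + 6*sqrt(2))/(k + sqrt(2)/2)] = (4*k^3 - 6*sqrt(2)*k^2 - 18*k - 23*sqrt(2))/(2*(2*k^2 + 2*sqrt(2)*k + 1))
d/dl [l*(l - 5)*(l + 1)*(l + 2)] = 4*l^3 - 6*l^2 - 26*l - 10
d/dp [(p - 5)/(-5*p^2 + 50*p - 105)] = (-p^2 + 10*p + 2*(p - 5)^2 - 21)/(5*(p^2 - 10*p + 21)^2)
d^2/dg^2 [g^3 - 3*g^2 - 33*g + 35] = 6*g - 6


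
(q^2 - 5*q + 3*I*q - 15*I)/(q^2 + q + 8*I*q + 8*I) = (q^2 + q*(-5 + 3*I) - 15*I)/(q^2 + q*(1 + 8*I) + 8*I)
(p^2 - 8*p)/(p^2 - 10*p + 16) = p/(p - 2)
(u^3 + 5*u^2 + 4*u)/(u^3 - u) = (u + 4)/(u - 1)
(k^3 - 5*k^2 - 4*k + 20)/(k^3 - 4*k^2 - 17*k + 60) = (k^2 - 4)/(k^2 + k - 12)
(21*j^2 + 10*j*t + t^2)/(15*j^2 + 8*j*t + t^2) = (7*j + t)/(5*j + t)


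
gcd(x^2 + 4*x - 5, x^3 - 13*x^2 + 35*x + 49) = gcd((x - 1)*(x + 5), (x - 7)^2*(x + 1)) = 1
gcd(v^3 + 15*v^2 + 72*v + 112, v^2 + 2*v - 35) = v + 7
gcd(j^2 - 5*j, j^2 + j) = j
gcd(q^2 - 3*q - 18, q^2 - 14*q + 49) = 1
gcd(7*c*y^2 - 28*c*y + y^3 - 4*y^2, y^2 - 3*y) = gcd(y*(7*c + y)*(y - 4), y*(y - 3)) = y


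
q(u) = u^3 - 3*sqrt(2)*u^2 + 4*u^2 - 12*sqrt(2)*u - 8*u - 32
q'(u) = 3*u^2 - 6*sqrt(2)*u + 8*u - 12*sqrt(2) - 8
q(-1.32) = -1.76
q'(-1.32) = -19.10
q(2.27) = -78.24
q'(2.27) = -10.61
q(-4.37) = -10.97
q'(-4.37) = 34.44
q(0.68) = -48.78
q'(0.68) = -23.91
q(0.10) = -34.50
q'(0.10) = -24.99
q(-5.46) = -65.67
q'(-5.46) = 67.11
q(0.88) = -53.48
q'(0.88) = -23.07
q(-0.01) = -31.75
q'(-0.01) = -24.97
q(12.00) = 1361.41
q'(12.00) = 401.21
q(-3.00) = 13.73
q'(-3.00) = 3.49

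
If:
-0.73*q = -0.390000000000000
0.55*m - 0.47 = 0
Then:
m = 0.85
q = 0.53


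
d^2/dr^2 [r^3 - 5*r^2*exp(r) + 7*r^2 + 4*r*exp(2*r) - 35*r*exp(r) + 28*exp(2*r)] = -5*r^2*exp(r) + 16*r*exp(2*r) - 55*r*exp(r) + 6*r + 128*exp(2*r) - 80*exp(r) + 14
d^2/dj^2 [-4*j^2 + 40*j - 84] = -8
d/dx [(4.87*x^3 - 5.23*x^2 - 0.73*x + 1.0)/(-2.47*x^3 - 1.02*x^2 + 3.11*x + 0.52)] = (-17.8855*x^4 + 26.6852*x^3 - 2.0027*x^2 - 3.3992*x - 3.4896)/(6.1009*x^6 + 5.0388*x^5 - 14.323*x^4 - 8.9132*x^3 + 8.6113*x^2 + 3.2344*x + 0.2704)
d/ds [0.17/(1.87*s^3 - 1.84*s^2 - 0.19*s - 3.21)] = (-0.9537*s^2 + 0.6256*s + 0.0323)/(-1.87*s^3 + 1.84*s^2 + 0.19*s + 3.21)^2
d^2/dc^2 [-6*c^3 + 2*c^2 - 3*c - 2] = 4 - 36*c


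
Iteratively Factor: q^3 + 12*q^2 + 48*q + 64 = (q + 4)*(q^2 + 8*q + 16) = (q + 4)^2*(q + 4)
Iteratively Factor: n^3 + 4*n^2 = (n)*(n^2 + 4*n) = n*(n + 4)*(n)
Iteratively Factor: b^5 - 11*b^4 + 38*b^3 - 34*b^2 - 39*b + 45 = (b - 1)*(b^4 - 10*b^3 + 28*b^2 - 6*b - 45) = (b - 3)*(b - 1)*(b^3 - 7*b^2 + 7*b + 15) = (b - 3)^2*(b - 1)*(b^2 - 4*b - 5) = (b - 3)^2*(b - 1)*(b + 1)*(b - 5)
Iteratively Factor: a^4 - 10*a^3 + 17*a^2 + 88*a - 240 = (a - 5)*(a^3 - 5*a^2 - 8*a + 48) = (a - 5)*(a - 4)*(a^2 - a - 12) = (a - 5)*(a - 4)*(a + 3)*(a - 4)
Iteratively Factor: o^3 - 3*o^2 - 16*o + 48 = (o - 4)*(o^2 + o - 12) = (o - 4)*(o - 3)*(o + 4)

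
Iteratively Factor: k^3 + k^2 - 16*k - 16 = (k + 4)*(k^2 - 3*k - 4) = (k - 4)*(k + 4)*(k + 1)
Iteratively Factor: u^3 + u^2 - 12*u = (u)*(u^2 + u - 12) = u*(u - 3)*(u + 4)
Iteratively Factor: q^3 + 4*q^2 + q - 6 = (q - 1)*(q^2 + 5*q + 6) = (q - 1)*(q + 2)*(q + 3)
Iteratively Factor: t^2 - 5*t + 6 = (t - 3)*(t - 2)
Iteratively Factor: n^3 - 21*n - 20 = (n - 5)*(n^2 + 5*n + 4) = (n - 5)*(n + 4)*(n + 1)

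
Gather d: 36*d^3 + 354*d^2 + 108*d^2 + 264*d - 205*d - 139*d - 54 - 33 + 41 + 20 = 36*d^3 + 462*d^2 - 80*d - 26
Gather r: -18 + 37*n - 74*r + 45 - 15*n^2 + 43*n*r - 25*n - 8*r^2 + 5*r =-15*n^2 + 12*n - 8*r^2 + r*(43*n - 69) + 27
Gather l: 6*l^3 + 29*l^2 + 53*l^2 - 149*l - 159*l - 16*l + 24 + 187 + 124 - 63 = 6*l^3 + 82*l^2 - 324*l + 272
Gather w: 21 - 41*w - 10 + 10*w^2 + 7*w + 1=10*w^2 - 34*w + 12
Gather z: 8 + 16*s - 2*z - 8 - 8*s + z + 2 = 8*s - z + 2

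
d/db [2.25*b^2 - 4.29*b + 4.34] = 4.5*b - 4.29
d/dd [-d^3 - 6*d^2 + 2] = 3*d*(-d - 4)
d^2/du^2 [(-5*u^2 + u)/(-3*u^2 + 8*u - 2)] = 2*(111*u^3 - 90*u^2 + 18*u + 4)/(27*u^6 - 216*u^5 + 630*u^4 - 800*u^3 + 420*u^2 - 96*u + 8)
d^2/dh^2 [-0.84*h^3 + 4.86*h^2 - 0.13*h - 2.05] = 9.72 - 5.04*h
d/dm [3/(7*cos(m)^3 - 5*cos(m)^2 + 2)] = 3*(21*cos(m) - 10)*sin(m)*cos(m)/(7*cos(m)^3 - 5*cos(m)^2 + 2)^2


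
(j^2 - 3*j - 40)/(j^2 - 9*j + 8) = (j + 5)/(j - 1)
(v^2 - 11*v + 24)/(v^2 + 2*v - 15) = (v - 8)/(v + 5)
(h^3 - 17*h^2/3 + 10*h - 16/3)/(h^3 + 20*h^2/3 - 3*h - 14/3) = (3*h^2 - 14*h + 16)/(3*h^2 + 23*h + 14)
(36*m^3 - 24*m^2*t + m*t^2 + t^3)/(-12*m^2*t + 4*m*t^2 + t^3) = (-3*m + t)/t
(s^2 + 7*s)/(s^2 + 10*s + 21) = s/(s + 3)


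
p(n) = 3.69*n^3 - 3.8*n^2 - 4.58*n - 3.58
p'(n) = 11.07*n^2 - 7.6*n - 4.58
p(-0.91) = -5.34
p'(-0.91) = 11.50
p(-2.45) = -69.43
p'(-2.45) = 80.49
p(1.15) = -8.26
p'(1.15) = 1.32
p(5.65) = 514.77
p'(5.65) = 305.86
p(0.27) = -5.02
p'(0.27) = -5.82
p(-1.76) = -27.41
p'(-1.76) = 43.09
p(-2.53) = -76.07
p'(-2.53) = 85.51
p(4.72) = 278.16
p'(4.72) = 206.17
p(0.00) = -3.58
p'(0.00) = -4.58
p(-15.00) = -13243.63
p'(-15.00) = 2600.17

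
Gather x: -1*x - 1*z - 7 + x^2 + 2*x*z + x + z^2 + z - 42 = x^2 + 2*x*z + z^2 - 49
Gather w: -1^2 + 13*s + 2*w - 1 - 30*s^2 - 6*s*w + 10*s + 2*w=-30*s^2 + 23*s + w*(4 - 6*s) - 2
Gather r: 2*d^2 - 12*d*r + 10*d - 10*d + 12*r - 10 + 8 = 2*d^2 + r*(12 - 12*d) - 2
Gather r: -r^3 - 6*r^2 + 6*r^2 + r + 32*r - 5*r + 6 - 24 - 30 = -r^3 + 28*r - 48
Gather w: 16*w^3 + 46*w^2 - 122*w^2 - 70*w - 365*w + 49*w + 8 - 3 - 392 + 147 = 16*w^3 - 76*w^2 - 386*w - 240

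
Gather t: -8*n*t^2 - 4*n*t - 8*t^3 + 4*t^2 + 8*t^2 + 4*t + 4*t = -8*t^3 + t^2*(12 - 8*n) + t*(8 - 4*n)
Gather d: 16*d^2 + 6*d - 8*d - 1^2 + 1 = 16*d^2 - 2*d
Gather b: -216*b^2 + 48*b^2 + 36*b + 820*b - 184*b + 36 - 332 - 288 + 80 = -168*b^2 + 672*b - 504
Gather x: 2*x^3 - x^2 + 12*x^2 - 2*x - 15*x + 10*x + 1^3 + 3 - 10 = 2*x^3 + 11*x^2 - 7*x - 6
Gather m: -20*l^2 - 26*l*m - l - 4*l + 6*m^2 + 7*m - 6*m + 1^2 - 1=-20*l^2 - 5*l + 6*m^2 + m*(1 - 26*l)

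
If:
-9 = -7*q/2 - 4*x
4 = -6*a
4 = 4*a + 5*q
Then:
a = -2/3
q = 4/3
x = 13/12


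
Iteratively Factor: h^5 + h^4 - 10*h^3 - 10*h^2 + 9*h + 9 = (h + 1)*(h^4 - 10*h^2 + 9) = (h - 1)*(h + 1)*(h^3 + h^2 - 9*h - 9) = (h - 3)*(h - 1)*(h + 1)*(h^2 + 4*h + 3) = (h - 3)*(h - 1)*(h + 1)^2*(h + 3)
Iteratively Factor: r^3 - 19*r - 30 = (r - 5)*(r^2 + 5*r + 6) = (r - 5)*(r + 2)*(r + 3)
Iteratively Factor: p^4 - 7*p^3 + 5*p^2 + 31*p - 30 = (p - 3)*(p^3 - 4*p^2 - 7*p + 10) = (p - 5)*(p - 3)*(p^2 + p - 2) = (p - 5)*(p - 3)*(p - 1)*(p + 2)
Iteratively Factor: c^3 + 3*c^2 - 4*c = (c - 1)*(c^2 + 4*c) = c*(c - 1)*(c + 4)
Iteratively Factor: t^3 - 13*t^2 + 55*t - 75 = (t - 3)*(t^2 - 10*t + 25) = (t - 5)*(t - 3)*(t - 5)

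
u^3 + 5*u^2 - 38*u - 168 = (u - 6)*(u + 4)*(u + 7)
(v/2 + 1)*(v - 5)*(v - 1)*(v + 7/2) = v^4/2 - v^3/4 - 21*v^2/2 - 29*v/4 + 35/2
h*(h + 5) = h^2 + 5*h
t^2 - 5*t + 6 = (t - 3)*(t - 2)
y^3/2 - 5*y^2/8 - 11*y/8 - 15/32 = (y/2 + 1/4)*(y - 5/2)*(y + 3/4)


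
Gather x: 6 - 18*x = 6 - 18*x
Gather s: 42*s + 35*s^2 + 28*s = 35*s^2 + 70*s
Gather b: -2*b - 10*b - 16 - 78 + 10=-12*b - 84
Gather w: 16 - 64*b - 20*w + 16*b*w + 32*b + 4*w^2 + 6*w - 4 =-32*b + 4*w^2 + w*(16*b - 14) + 12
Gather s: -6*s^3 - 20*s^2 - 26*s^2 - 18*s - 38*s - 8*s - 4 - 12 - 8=-6*s^3 - 46*s^2 - 64*s - 24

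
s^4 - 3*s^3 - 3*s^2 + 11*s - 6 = (s - 3)*(s - 1)^2*(s + 2)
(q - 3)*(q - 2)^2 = q^3 - 7*q^2 + 16*q - 12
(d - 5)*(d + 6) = d^2 + d - 30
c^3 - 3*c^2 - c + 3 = (c - 3)*(c - 1)*(c + 1)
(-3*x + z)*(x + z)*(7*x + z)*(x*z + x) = -21*x^4*z - 21*x^4 - 17*x^3*z^2 - 17*x^3*z + 5*x^2*z^3 + 5*x^2*z^2 + x*z^4 + x*z^3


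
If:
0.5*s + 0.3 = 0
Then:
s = -0.60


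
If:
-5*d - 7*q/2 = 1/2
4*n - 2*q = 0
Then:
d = -7*q/10 - 1/10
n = q/2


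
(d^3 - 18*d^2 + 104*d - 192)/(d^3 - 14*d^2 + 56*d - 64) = (d - 6)/(d - 2)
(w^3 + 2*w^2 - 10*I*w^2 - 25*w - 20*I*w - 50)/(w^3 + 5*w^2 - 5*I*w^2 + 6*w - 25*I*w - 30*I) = (w - 5*I)/(w + 3)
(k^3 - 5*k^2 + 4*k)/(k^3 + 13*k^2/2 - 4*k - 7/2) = 2*k*(k - 4)/(2*k^2 + 15*k + 7)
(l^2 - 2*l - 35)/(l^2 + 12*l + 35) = (l - 7)/(l + 7)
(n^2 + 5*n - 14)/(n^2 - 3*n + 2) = (n + 7)/(n - 1)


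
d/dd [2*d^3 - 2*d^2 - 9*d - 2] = 6*d^2 - 4*d - 9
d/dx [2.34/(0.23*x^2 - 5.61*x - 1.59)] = (13.1274 - 1.0764*x)/(-0.23*x^2 + 5.61*x + 1.59)^2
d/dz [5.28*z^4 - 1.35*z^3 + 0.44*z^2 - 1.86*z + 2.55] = 21.12*z^3 - 4.05*z^2 + 0.88*z - 1.86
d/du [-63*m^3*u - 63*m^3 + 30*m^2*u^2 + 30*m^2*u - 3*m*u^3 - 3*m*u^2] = 3*m*(-21*m^2 + 20*m*u + 10*m - 3*u^2 - 2*u)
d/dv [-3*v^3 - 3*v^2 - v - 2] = -9*v^2 - 6*v - 1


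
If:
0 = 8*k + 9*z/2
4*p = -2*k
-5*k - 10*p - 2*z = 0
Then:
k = 0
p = 0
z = 0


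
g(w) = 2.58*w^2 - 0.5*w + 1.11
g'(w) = 5.16*w - 0.5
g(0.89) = 2.71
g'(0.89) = 4.09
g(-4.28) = 50.51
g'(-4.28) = -22.58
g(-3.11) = 27.62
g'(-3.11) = -16.55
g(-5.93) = 94.80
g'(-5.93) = -31.10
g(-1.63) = 8.78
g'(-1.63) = -8.91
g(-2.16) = 14.23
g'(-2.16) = -11.65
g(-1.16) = 5.16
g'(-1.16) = -6.49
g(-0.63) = 2.45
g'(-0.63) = -3.75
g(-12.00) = 378.63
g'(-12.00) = -62.42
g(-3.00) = 25.83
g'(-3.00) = -15.98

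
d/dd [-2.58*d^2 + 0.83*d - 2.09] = 0.83 - 5.16*d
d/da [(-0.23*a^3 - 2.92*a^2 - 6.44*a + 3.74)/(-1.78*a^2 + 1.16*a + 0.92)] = (0.4094*a^4 - 0.5336*a^3 - 15.4852*a^2 + 7.9416*a - 10.2632)/(3.1684*a^4 - 4.1296*a^3 - 1.9296*a^2 + 2.1344*a + 0.8464)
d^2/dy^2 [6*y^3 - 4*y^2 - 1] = 36*y - 8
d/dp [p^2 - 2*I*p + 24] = 2*p - 2*I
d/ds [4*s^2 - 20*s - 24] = 8*s - 20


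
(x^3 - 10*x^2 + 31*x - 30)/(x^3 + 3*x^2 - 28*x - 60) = (x^2 - 5*x + 6)/(x^2 + 8*x + 12)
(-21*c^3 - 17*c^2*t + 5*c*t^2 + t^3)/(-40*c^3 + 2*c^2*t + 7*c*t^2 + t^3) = (-21*c^3 - 17*c^2*t + 5*c*t^2 + t^3)/(-40*c^3 + 2*c^2*t + 7*c*t^2 + t^3)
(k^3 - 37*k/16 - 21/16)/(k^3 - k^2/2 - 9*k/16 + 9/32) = 2*(4*k^2 - 3*k - 7)/(8*k^2 - 10*k + 3)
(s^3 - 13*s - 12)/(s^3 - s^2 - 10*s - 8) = (s + 3)/(s + 2)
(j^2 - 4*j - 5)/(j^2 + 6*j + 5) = (j - 5)/(j + 5)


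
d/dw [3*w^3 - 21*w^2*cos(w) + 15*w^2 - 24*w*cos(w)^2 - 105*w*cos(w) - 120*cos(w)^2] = 21*w^2*sin(w) + 9*w^2 + 105*w*sin(w) + 24*w*sin(2*w) - 42*w*cos(w) + 30*w + 120*sin(2*w) - 24*cos(w)^2 - 105*cos(w)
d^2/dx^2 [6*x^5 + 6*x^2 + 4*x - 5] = 120*x^3 + 12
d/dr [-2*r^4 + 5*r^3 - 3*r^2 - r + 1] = -8*r^3 + 15*r^2 - 6*r - 1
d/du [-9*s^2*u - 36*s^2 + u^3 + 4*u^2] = -9*s^2 + 3*u^2 + 8*u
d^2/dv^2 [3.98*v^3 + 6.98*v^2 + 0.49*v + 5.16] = 23.88*v + 13.96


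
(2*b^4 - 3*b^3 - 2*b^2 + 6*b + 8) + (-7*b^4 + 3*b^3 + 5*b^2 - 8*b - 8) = -5*b^4 + 3*b^2 - 2*b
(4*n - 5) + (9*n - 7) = 13*n - 12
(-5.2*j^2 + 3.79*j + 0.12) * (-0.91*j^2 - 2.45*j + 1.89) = 4.732*j^4 + 9.2911*j^3 - 19.2227*j^2 + 6.8691*j + 0.2268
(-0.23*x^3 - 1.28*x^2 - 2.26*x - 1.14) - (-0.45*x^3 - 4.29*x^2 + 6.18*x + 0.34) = 0.22*x^3 + 3.01*x^2 - 8.44*x - 1.48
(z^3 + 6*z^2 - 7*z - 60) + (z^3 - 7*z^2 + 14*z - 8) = 2*z^3 - z^2 + 7*z - 68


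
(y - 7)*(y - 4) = y^2 - 11*y + 28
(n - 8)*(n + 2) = n^2 - 6*n - 16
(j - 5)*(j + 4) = j^2 - j - 20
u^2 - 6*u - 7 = (u - 7)*(u + 1)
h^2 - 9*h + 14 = (h - 7)*(h - 2)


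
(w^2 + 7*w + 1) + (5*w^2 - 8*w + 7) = 6*w^2 - w + 8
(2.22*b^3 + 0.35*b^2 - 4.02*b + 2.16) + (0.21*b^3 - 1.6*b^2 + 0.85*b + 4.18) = 2.43*b^3 - 1.25*b^2 - 3.17*b + 6.34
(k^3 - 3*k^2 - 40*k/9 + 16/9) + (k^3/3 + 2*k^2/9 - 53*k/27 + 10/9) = 4*k^3/3 - 25*k^2/9 - 173*k/27 + 26/9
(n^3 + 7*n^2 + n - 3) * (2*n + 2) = 2*n^4 + 16*n^3 + 16*n^2 - 4*n - 6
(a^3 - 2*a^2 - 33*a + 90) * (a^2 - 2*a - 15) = a^5 - 4*a^4 - 44*a^3 + 186*a^2 + 315*a - 1350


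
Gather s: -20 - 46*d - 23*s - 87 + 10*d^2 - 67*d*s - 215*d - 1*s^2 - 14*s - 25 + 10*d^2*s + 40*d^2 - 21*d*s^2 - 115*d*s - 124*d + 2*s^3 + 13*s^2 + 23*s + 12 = 50*d^2 - 385*d + 2*s^3 + s^2*(12 - 21*d) + s*(10*d^2 - 182*d - 14) - 120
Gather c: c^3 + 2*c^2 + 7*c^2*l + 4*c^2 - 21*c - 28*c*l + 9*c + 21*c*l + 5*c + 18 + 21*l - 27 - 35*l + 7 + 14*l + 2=c^3 + c^2*(7*l + 6) + c*(-7*l - 7)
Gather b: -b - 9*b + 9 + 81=90 - 10*b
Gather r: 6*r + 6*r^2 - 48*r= 6*r^2 - 42*r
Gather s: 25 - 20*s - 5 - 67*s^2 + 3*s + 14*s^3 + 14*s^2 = 14*s^3 - 53*s^2 - 17*s + 20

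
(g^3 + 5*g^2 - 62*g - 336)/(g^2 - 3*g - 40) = (g^2 + 13*g + 42)/(g + 5)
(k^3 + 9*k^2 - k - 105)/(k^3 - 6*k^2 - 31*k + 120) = (k + 7)/(k - 8)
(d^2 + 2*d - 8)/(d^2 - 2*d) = (d + 4)/d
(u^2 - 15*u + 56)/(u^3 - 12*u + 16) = (u^2 - 15*u + 56)/(u^3 - 12*u + 16)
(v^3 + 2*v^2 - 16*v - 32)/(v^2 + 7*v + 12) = (v^2 - 2*v - 8)/(v + 3)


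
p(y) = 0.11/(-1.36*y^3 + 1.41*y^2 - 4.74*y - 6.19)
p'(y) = 0.11*(4.08*y^2 - 2.82*y + 4.74)/(-1.36*y^3 + 1.41*y^2 - 4.74*y - 6.19)^2 = (0.4488*y^2 - 0.3102*y + 0.5214)/(1.36*y^3 - 1.41*y^2 + 4.74*y + 6.19)^2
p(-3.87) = 0.00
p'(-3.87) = 0.00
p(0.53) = -0.01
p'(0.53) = 0.01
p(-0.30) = -0.02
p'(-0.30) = 0.03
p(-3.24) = 0.00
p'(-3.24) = 0.00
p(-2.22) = 0.00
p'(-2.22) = 0.00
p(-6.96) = 0.00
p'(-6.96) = 0.00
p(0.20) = -0.02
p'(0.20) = 0.01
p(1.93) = -0.01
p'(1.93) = 0.00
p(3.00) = -0.00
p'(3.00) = 0.00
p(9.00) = -0.00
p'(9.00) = 0.00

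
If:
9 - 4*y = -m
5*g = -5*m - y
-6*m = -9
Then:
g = -81/40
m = 3/2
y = 21/8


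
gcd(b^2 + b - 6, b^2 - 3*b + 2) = b - 2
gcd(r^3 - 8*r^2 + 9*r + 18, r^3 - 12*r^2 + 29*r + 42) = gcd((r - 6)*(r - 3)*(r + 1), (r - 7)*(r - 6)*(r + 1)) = r^2 - 5*r - 6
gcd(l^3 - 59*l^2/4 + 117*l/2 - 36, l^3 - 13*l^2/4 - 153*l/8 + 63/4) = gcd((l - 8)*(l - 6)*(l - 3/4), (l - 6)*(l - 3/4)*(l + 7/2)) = l^2 - 27*l/4 + 9/2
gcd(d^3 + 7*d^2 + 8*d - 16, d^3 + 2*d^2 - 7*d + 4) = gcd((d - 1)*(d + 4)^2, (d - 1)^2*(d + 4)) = d^2 + 3*d - 4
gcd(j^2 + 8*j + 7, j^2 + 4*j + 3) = j + 1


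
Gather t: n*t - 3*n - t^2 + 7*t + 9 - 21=-3*n - t^2 + t*(n + 7) - 12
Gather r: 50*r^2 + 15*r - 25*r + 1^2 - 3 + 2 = 50*r^2 - 10*r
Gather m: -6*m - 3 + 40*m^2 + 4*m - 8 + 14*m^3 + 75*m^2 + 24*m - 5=14*m^3 + 115*m^2 + 22*m - 16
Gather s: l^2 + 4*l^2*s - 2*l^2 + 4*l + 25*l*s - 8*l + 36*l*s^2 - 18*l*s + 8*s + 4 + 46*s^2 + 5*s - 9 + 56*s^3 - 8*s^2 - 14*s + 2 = -l^2 - 4*l + 56*s^3 + s^2*(36*l + 38) + s*(4*l^2 + 7*l - 1) - 3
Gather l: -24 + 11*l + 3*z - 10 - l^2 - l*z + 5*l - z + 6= -l^2 + l*(16 - z) + 2*z - 28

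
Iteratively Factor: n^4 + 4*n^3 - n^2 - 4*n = (n - 1)*(n^3 + 5*n^2 + 4*n) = (n - 1)*(n + 4)*(n^2 + n) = (n - 1)*(n + 1)*(n + 4)*(n)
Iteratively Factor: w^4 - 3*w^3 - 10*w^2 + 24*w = (w)*(w^3 - 3*w^2 - 10*w + 24) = w*(w - 2)*(w^2 - w - 12) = w*(w - 4)*(w - 2)*(w + 3)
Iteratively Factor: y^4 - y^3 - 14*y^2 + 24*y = (y + 4)*(y^3 - 5*y^2 + 6*y) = (y - 3)*(y + 4)*(y^2 - 2*y) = (y - 3)*(y - 2)*(y + 4)*(y)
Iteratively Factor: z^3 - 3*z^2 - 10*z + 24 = (z - 2)*(z^2 - z - 12) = (z - 4)*(z - 2)*(z + 3)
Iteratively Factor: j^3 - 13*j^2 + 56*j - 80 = (j - 4)*(j^2 - 9*j + 20) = (j - 4)^2*(j - 5)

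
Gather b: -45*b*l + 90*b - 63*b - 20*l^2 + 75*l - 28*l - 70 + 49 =b*(27 - 45*l) - 20*l^2 + 47*l - 21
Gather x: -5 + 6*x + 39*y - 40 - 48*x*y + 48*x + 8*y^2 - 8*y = x*(54 - 48*y) + 8*y^2 + 31*y - 45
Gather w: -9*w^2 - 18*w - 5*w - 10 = -9*w^2 - 23*w - 10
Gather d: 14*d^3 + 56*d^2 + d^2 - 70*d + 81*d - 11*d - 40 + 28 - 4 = 14*d^3 + 57*d^2 - 16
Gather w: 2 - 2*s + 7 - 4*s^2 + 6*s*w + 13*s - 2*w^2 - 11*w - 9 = -4*s^2 + 11*s - 2*w^2 + w*(6*s - 11)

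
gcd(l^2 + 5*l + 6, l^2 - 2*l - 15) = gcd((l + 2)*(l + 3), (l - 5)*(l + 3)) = l + 3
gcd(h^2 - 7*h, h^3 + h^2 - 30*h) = h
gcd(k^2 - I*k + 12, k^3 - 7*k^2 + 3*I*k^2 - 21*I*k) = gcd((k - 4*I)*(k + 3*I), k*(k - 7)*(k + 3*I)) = k + 3*I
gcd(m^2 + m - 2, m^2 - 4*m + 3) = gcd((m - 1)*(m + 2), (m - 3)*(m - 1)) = m - 1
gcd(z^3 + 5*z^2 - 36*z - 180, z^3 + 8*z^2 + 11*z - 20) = z + 5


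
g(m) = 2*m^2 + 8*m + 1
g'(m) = 4*m + 8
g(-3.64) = -1.62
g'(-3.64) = -6.56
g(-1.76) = -6.88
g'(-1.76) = 0.96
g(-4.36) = 4.14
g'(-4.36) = -9.44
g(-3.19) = -4.17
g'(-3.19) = -4.76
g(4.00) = 65.00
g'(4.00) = 24.00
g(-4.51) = 5.60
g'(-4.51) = -10.04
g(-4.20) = 2.68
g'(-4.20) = -8.80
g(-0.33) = -1.42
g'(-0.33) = 6.68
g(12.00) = 385.00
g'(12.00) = 56.00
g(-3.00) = -5.00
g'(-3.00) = -4.00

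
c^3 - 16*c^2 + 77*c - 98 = (c - 7)^2*(c - 2)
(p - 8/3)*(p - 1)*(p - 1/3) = p^3 - 4*p^2 + 35*p/9 - 8/9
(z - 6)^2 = z^2 - 12*z + 36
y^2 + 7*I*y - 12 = (y + 3*I)*(y + 4*I)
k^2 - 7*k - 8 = (k - 8)*(k + 1)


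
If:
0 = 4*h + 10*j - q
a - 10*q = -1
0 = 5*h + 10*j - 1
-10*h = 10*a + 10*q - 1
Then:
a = -9/10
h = 99/100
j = -79/200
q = 1/100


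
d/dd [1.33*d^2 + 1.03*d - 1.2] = 2.66*d + 1.03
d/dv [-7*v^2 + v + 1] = 1 - 14*v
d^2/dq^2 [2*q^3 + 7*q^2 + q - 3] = 12*q + 14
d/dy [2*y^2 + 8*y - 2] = 4*y + 8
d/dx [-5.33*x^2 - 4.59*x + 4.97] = -10.66*x - 4.59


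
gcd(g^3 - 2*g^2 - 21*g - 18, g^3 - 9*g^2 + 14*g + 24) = g^2 - 5*g - 6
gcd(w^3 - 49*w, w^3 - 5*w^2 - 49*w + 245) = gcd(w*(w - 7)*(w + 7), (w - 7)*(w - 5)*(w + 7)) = w^2 - 49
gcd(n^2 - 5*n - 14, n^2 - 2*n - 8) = n + 2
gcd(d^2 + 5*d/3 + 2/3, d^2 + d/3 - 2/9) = d + 2/3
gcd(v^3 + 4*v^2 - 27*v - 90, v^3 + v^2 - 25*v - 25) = v - 5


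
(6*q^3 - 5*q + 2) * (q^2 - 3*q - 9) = 6*q^5 - 18*q^4 - 59*q^3 + 17*q^2 + 39*q - 18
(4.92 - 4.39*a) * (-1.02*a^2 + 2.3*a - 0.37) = 4.4778*a^3 - 15.1154*a^2 + 12.9403*a - 1.8204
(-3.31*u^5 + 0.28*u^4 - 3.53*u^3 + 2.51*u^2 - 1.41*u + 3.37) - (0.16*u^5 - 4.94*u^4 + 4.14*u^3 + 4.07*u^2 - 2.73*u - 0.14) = -3.47*u^5 + 5.22*u^4 - 7.67*u^3 - 1.56*u^2 + 1.32*u + 3.51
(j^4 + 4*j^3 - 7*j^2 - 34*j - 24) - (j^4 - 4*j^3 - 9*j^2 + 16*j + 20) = 8*j^3 + 2*j^2 - 50*j - 44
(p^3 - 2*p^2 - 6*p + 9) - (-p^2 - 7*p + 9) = p^3 - p^2 + p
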